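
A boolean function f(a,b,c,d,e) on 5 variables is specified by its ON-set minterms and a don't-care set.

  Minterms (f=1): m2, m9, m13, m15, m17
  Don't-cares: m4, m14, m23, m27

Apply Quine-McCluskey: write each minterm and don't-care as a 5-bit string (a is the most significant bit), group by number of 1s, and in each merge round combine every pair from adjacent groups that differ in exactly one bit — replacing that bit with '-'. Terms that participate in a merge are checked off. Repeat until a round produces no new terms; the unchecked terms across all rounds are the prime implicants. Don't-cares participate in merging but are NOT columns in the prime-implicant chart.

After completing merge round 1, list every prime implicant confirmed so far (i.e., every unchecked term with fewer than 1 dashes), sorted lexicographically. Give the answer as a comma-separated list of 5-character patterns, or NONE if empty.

00010, 00100, 10001, 10111, 11011

size-2^0 implicants → 00010  00100  01001(✓)  01101(✓)  01110(✓)  01111(✓)  10001  10111  11011
size-2^1 implicants → 01-01  011-1  0111-
Unchecked terms (primes): 00010, 00100, 01-01, 011-1, 0111-, 10001, 10111, 11011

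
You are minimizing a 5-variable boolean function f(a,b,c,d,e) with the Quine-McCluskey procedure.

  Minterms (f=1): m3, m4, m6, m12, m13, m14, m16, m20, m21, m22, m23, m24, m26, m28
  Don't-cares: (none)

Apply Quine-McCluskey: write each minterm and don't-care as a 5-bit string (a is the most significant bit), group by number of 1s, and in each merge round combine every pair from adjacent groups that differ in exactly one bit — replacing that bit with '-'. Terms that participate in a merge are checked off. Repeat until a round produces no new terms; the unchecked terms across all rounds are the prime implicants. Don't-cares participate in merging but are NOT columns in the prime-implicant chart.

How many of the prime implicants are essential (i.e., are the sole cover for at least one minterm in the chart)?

6

size-2^0 implicants → 00011  00100(✓)  00110(✓)  01100(✓)  01101(✓)  01110(✓)  10000(✓)  10100(✓)  10101(✓)  10110(✓)  10111(✓)  11000(✓)  11010(✓)  11100(✓)
size-2^1 implicants → -0100(✓)  -0110(✓)  -1100(✓)  0-100(✓)  0-110(✓)  001-0(✓)  011-0(✓)  0110-  1-000(✓)  1-100(✓)  10-00(✓)  101-0(✓)  101-1(✓)  1010-(✓)  1011-(✓)  11-00(✓)  110-0
size-2^2 implicants → --100  -01-0  0-1-0  1--00  101--
Unchecked terms (primes): --100, -01-0, 0-1-0, 00011, 0110-, 1--00, 101--, 110-0
Minterm coverage:
  m3 ⊆ 00011 [E]
  m4 ⊆ --100,-01-0,0-1-0
  m6 ⊆ -01-0,0-1-0
  m12 ⊆ --100,0-1-0,0110-
  m13 ⊆ 0110- [E]
  m14 ⊆ 0-1-0 [E]
  m16 ⊆ 1--00 [E]
  m20 ⊆ --100,-01-0,1--00,101--
  m21 ⊆ 101-- [E]
  m22 ⊆ -01-0,101--
  m23 ⊆ 101-- [E]
  m24 ⊆ 1--00,110-0
  m26 ⊆ 110-0 [E]
  m28 ⊆ --100,1--00
E = {0-1-0, 00011, 0110-, 1--00, 101--, 110-0}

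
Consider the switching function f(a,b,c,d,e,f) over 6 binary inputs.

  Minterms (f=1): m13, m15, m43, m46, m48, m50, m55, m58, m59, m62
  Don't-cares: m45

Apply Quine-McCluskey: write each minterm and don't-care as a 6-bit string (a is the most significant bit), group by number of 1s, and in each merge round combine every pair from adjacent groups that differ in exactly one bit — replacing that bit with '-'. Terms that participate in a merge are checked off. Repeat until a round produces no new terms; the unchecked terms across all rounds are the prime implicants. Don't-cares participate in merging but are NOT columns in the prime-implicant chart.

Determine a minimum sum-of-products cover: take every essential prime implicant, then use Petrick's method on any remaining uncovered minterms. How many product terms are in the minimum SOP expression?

6

size-2^0 implicants → 001101(✓)  001111(✓)  101011(✓)  101101(✓)  101110(✓)  110000(✓)  110010(✓)  110111  111010(✓)  111011(✓)  111110(✓)
size-2^1 implicants → -01101  0011-1  1-1011  1-1110  11-010  1100-0  111-10  11101-
Unchecked terms (primes): -01101, 0011-1, 1-1011, 1-1110, 11-010, 1100-0, 110111, 111-10, 11101-
Minterm coverage:
  m13 ⊆ -01101,0011-1
  m15 ⊆ 0011-1 [E]
  m43 ⊆ 1-1011 [E]
  m46 ⊆ 1-1110 [E]
  m48 ⊆ 1100-0 [E]
  m50 ⊆ 11-010,1100-0
  m55 ⊆ 110111 [E]
  m58 ⊆ 11-010,111-10,11101-
  m59 ⊆ 1-1011,11101-
  m62 ⊆ 1-1110,111-10
E = {0011-1, 1-1011, 1-1110, 1100-0, 110111}
Petrick residual → 11-010
Cover = a'b'cdf + acd'ef + acdef' + abd'ef' + abc'd'f' + abc'def  |cover|=6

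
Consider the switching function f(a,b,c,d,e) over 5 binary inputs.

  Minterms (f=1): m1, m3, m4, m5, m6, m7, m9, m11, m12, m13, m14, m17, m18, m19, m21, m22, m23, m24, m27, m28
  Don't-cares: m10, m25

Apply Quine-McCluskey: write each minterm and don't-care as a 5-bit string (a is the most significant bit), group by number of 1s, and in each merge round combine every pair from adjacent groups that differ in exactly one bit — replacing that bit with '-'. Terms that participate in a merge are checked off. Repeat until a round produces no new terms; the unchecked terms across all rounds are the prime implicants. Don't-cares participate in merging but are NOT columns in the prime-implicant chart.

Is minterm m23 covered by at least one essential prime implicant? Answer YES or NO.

YES

Round 0: 00001✓ 00011✓ 00100✓ 00101✓ 00110✓ 00111✓ 01001✓ 01010✓ 01011✓ 01100✓ 01101✓ 01110✓ 10001✓ 10010✓ 10011✓ 10101✓ 10110✓ 10111✓ 11000✓ 11001✓ 11011✓ 11100✓
Round 1: -0001✓ -0011✓ -0101✓ -0110✓ -0111✓ -1001✓ -1011✓ -1100 0-001✓ 0-011✓ 0-100✓ 0-101✓ 0-110✓ 00-01✓ 00-11✓ 000-1✓ 001-0✓ 001-1✓ 0010-✓ 0011-✓ 01-01✓ 01-10 010-1✓ 0101- 011-0✓ 0110-✓ 1-001✓ 1-011✓ 10-01✓ 10-10✓ 10-11✓ 100-1✓ 1001-✓ 101-1✓ 1011-✓ 11-00 110-1✓ 1100-
Round 2: --001✓ --011✓ -0-01✓ -0-11✓ -00-1✓ -01-1✓ -011- -10-1✓ 0--01 0-0-1✓ 0-1-0 0-10- 00--1✓ 001-- 1-0-1✓ 10--1✓ 10-1-
Round 3: --0-1 -0--1
PIs = {--0-1, -0--1, -011-, -1100, 0--01, 0-1-0, 0-10-, 001--, 01-10, 0101-, 10-1-, 11-00, 1100-}
Coverage chart:
  m1: --0-1,-0--1,0--01
  m3: --0-1,-0--1
  m4: 0-1-0,0-10-,001--
  m5: -0--1,0--01,0-10-,001--
  m6: -011-,0-1-0,001--
  m7: -0--1,-011-,001--
  m9: --0-1,0--01
  m11: --0-1,0101-
  m12: -1100,0-1-0,0-10-
  m13: 0--01,0-10-
  m14: 0-1-0,01-10
  m17: --0-1,-0--1
  m18: 10-1- ←essential
  m19: --0-1,-0--1,10-1-
  m21: -0--1 ←essential
  m22: -011-,10-1-
  m23: -0--1,-011-,10-1-
  m24: 11-00,1100-
  m27: --0-1 ←essential
  m28: -1100,11-00
Essential: --0-1, -0--1, 10-1-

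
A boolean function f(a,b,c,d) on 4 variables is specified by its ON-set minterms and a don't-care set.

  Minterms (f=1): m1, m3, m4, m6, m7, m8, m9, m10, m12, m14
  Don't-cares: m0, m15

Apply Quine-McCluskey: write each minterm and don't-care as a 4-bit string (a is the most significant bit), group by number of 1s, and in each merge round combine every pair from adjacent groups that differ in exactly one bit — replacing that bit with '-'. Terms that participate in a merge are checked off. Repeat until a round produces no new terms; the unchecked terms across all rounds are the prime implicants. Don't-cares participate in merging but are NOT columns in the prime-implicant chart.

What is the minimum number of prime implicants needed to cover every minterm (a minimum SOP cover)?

Round 0: 0000✓ 0001✓ 0011✓ 0100✓ 0110✓ 0111✓ 1000✓ 1001✓ 1010✓ 1100✓ 1110✓ 1111✓
Round 1: -000✓ -001✓ -100✓ -110✓ -111✓ 0-00✓ 0-11 00-1 000-✓ 01-0✓ 011-✓ 1-00✓ 1-10✓ 10-0✓ 100-✓ 11-0✓ 111-✓
Round 2: --00 -00- -1-0 -11- 1--0
PIs = {--00, -00-, -1-0, -11-, 0-11, 00-1, 1--0}
Coverage chart:
  m1: -00-,00-1
  m3: 0-11,00-1
  m4: --00,-1-0
  m6: -1-0,-11-
  m7: -11-,0-11
  m8: --00,-00-,1--0
  m9: -00- ←essential
  m10: 1--0 ←essential
  m12: --00,-1-0,1--0
  m14: -1-0,-11-,1--0
Essential: -00-, 1--0
Petrick residual → -1-0, 0-11
Min cover (4 terms): b'c' + bd' + a'cd + ad'

4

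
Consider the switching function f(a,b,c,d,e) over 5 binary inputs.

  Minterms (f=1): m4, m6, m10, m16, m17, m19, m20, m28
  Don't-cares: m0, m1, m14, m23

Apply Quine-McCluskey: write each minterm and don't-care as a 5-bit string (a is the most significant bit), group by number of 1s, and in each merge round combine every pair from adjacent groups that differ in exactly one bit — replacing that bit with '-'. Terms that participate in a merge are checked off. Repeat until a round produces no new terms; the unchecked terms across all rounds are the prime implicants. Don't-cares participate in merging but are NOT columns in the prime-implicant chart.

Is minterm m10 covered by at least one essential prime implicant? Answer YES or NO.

YES

[col 0] 00000*, 00001*, 00100*, 00110*, 01010*, 01110*, 10000*, 10001*, 10011*, 10100*, 10111*, 11100*
[col 1] -0000*, -0001*, -0100*, 0-110, 00-00*, 0000-*, 001-0, 01-10, 1-100, 10-00*, 10-11, 100-1, 1000-*
[col 2] -0-00, -000-
Prime implicants: -0-00, -000-, 0-110, 001-0, 01-10, 1-100, 10-11, 100-1
PI chart (minterm → PIs covering it):
  4 | -0-00,001-0
  6 | 0-110,001-0
  10 | 01-10  (sole → essential)
  16 | -0-00,-000-
  17 | -000-,100-1
  19 | 10-11,100-1
  20 | -0-00,1-100
  28 | 1-100  (sole → essential)
Essential prime implicants: 01-10, 1-100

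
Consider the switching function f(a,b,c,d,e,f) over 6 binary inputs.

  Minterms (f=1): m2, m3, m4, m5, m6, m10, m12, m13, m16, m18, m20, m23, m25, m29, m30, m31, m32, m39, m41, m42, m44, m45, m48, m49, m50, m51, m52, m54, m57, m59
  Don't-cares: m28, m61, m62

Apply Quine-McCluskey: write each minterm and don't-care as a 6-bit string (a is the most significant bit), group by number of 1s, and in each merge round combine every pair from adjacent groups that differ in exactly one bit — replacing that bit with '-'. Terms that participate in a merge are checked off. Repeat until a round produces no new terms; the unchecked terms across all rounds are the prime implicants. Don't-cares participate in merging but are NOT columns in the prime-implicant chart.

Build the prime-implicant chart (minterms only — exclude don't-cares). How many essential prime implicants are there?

[col 0] 000010*, 000011*, 000100*, 000101*, 000110*, 001010*, 001100*, 001101*, 010000*, 010010*, 010100*, 010111*, 011001*, 011100*, 011101*, 011110*, 011111*, 100000*, 100111, 101001*, 101010*, 101100*, 101101*, 110000*, 110001*, 110010*, 110011*, 110100*, 110110*, 111001*, 111011*, 111101*, 111110*
[col 1] -01010, -01100*, -01101*, -10000*, -10010*, -10100*, -11001*, -11101*, -11110, 0-0010, 0-0100*, 0-1100*, 0-1101*, 00-010, 00-100*, 00-101*, 000-10, 00001-, 0001-0, 00010-*, 00110-*, 01-100*, 01-111, 010-00*, 0100-0*, 011-01*, 0111-0*, 0111-1*, 01110-*, 01111-*, 1-0000, 1-1001*, 1-1101*, 101-01*, 10110-*, 11-001*, 11-011*, 11-110, 110-00*, 110-10*, 1100-0*, 1100-1*, 11000-*, 11001-*, 1101-0*, 111-01*, 1110-1*
[col 2] --1101, -0110-, -10-00, -100-0, -11-01, 0--100, 0-110-, 00-10-, 0111--, 1-1-01, 11-0-1, 110--0, 1100--
Prime implicants: --1101, -01010, -0110-, -10-00, -100-0, -11-01, -11110, 0--100, 0-0010, 0-110-, 00-010, 00-10-, 000-10, 00001-, 0001-0, 01-111, 0111--, 1-0000, 1-1-01, 100111, 11-0-1, 11-110, 110--0, 1100--
PI chart (minterm → PIs covering it):
  2 | 0-0010,00-010,000-10,00001-
  3 | 00001-  (sole → essential)
  4 | 0--100,00-10-,0001-0
  5 | 00-10-  (sole → essential)
  6 | 000-10,0001-0
  10 | -01010,00-010
  12 | -0110-,0--100,0-110-,00-10-
  13 | --1101,-0110-,0-110-,00-10-
  16 | -10-00,-100-0
  18 | -100-0,0-0010
  20 | -10-00,0--100
  23 | 01-111  (sole → essential)
  25 | -11-01  (sole → essential)
  29 | --1101,-11-01,0-110-,0111--
  30 | -11110,0111--
  31 | 01-111,0111--
  32 | 1-0000  (sole → essential)
  39 | 100111  (sole → essential)
  41 | 1-1-01  (sole → essential)
  42 | -01010  (sole → essential)
  44 | -0110-  (sole → essential)
  45 | --1101,-0110-,1-1-01
  48 | -10-00,-100-0,1-0000,110--0,1100--
  49 | 11-0-1,1100--
  50 | -100-0,110--0,1100--
  51 | 11-0-1,1100--
  52 | -10-00,110--0
  54 | 11-110,110--0
  57 | -11-01,1-1-01,11-0-1
  59 | 11-0-1  (sole → essential)
Essential prime implicants: -01010, -0110-, -11-01, 00-10-, 00001-, 01-111, 1-0000, 1-1-01, 100111, 11-0-1

10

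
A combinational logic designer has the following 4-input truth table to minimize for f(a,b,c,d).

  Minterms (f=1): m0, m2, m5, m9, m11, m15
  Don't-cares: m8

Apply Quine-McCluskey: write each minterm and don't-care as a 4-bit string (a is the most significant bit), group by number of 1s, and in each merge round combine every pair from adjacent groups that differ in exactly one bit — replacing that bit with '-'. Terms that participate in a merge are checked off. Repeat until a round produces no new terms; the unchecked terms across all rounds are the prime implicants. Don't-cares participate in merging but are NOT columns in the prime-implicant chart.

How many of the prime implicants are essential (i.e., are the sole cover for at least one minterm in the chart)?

3

Round 0: 0000✓ 0010✓ 0101 1000✓ 1001✓ 1011✓ 1111✓
Round 1: -000 00-0 1-11 10-1 100-
PIs = {-000, 00-0, 0101, 1-11, 10-1, 100-}
Coverage chart:
  m0: -000,00-0
  m2: 00-0 ←essential
  m5: 0101 ←essential
  m9: 10-1,100-
  m11: 1-11,10-1
  m15: 1-11 ←essential
Essential: 00-0, 0101, 1-11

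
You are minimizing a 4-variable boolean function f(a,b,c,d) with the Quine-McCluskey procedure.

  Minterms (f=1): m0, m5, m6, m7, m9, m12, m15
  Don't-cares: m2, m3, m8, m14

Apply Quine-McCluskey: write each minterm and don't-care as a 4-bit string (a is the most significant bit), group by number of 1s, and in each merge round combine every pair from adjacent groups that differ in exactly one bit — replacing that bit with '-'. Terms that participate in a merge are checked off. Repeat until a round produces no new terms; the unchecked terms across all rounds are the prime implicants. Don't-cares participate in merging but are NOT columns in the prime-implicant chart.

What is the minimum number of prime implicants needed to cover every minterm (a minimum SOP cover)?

5

size-2^0 implicants → 0000(✓)  0010(✓)  0011(✓)  0101(✓)  0110(✓)  0111(✓)  1000(✓)  1001(✓)  1100(✓)  1110(✓)  1111(✓)
size-2^1 implicants → -000  -110(✓)  -111(✓)  0-10(✓)  0-11(✓)  00-0  001-(✓)  01-1  011-(✓)  1-00  100-  11-0  111-(✓)
size-2^2 implicants → -11-  0-1-
Unchecked terms (primes): -000, -11-, 0-1-, 00-0, 01-1, 1-00, 100-, 11-0
Minterm coverage:
  m0 ⊆ -000,00-0
  m5 ⊆ 01-1 [E]
  m6 ⊆ -11-,0-1-
  m7 ⊆ -11-,0-1-,01-1
  m9 ⊆ 100- [E]
  m12 ⊆ 1-00,11-0
  m15 ⊆ -11- [E]
E = {-11-, 01-1, 100-}
Petrick residual → -000, 1-00
Cover = b'c'd' + bc + a'bd + ac'd' + ab'c'  |cover|=5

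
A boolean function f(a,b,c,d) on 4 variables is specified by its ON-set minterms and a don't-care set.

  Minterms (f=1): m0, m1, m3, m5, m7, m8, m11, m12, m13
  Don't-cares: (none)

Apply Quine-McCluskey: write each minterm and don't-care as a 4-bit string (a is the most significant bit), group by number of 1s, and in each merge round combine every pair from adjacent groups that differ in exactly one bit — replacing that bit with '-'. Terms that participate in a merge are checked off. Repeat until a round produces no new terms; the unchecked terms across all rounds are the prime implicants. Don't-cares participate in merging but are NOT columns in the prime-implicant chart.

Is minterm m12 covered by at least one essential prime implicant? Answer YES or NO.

NO

size-2^0 implicants → 0000(✓)  0001(✓)  0011(✓)  0101(✓)  0111(✓)  1000(✓)  1011(✓)  1100(✓)  1101(✓)
size-2^1 implicants → -000  -011  -101  0-01(✓)  0-11(✓)  00-1(✓)  000-  01-1(✓)  1-00  110-
size-2^2 implicants → 0--1
Unchecked terms (primes): -000, -011, -101, 0--1, 000-, 1-00, 110-
Minterm coverage:
  m0 ⊆ -000,000-
  m1 ⊆ 0--1,000-
  m3 ⊆ -011,0--1
  m5 ⊆ -101,0--1
  m7 ⊆ 0--1 [E]
  m8 ⊆ -000,1-00
  m11 ⊆ -011 [E]
  m12 ⊆ 1-00,110-
  m13 ⊆ -101,110-
E = {-011, 0--1}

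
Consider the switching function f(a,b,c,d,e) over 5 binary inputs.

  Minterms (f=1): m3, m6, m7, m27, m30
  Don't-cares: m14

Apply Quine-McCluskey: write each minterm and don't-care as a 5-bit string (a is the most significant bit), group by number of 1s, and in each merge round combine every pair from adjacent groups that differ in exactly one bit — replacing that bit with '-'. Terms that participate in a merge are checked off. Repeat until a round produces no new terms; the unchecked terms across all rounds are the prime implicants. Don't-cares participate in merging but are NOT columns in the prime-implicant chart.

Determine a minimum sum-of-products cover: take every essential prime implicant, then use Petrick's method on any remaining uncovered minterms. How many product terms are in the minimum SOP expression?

4

Round 0: 00011✓ 00110✓ 00111✓ 01110✓ 11011 11110✓
Round 1: -1110 0-110 00-11 0011-
PIs = {-1110, 0-110, 00-11, 0011-, 11011}
Coverage chart:
  m3: 00-11 ←essential
  m6: 0-110,0011-
  m7: 00-11,0011-
  m27: 11011 ←essential
  m30: -1110 ←essential
Essential: -1110, 00-11, 11011
Petrick residual → 0-110
Min cover (4 terms): bcde' + a'cde' + a'b'de + abc'de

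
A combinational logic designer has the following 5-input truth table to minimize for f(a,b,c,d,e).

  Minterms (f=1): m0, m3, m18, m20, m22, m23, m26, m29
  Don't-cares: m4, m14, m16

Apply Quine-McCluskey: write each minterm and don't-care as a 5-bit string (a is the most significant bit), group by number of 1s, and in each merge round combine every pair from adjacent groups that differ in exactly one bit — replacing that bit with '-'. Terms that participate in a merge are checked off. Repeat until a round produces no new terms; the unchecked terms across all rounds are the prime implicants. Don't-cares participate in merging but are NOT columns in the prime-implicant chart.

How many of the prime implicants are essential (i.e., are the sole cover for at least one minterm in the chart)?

5

[col 0] 00000*, 00011, 00100*, 01110, 10000*, 10010*, 10100*, 10110*, 10111*, 11010*, 11101
[col 1] -0000*, -0100*, 00-00*, 1-010, 10-00*, 10-10*, 100-0*, 101-0*, 1011-
[col 2] -0-00, 10--0
Prime implicants: -0-00, 00011, 01110, 1-010, 10--0, 1011-, 11101
PI chart (minterm → PIs covering it):
  0 | -0-00  (sole → essential)
  3 | 00011  (sole → essential)
  18 | 1-010,10--0
  20 | -0-00,10--0
  22 | 10--0,1011-
  23 | 1011-  (sole → essential)
  26 | 1-010  (sole → essential)
  29 | 11101  (sole → essential)
Essential prime implicants: -0-00, 00011, 1-010, 1011-, 11101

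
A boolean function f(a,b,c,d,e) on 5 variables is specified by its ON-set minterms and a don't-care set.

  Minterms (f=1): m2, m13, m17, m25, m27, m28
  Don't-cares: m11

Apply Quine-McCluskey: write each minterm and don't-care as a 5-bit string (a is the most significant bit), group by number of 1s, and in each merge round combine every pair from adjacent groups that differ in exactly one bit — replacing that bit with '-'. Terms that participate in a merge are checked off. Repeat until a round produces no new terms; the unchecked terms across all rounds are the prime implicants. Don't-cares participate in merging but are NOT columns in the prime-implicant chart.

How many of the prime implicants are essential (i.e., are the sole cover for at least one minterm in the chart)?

4

Round 0: 00010 01011✓ 01101 10001✓ 11001✓ 11011✓ 11100
Round 1: -1011 1-001 110-1
PIs = {-1011, 00010, 01101, 1-001, 110-1, 11100}
Coverage chart:
  m2: 00010 ←essential
  m13: 01101 ←essential
  m17: 1-001 ←essential
  m25: 1-001,110-1
  m27: -1011,110-1
  m28: 11100 ←essential
Essential: 00010, 01101, 1-001, 11100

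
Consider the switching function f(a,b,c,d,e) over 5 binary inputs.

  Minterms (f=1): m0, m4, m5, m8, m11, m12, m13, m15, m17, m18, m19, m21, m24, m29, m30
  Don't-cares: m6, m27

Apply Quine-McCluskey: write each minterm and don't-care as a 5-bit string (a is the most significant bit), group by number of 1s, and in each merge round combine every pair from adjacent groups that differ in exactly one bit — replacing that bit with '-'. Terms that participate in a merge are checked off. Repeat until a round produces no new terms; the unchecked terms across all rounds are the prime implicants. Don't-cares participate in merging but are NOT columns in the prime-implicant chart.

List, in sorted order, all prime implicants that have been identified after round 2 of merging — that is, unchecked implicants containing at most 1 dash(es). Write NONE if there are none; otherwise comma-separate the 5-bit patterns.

[col 0] 00000*, 00100*, 00101*, 00110*, 01000*, 01011*, 01100*, 01101*, 01111*, 10001*, 10010*, 10011*, 10101*, 11000*, 11011*, 11101*, 11110
[col 1] -0101*, -1000, -1011, -1101*, 0-000*, 0-100*, 0-101*, 00-00*, 001-0, 0010-*, 01-00*, 01-11, 011-1, 0110-*, 1-011, 1-101*, 10-01, 100-1, 1001-
[col 2] --101, 0--00, 0-10-
Prime implicants: --101, -1000, -1011, 0--00, 0-10-, 001-0, 01-11, 011-1, 1-011, 10-01, 100-1, 1001-, 11110

-1000, -1011, 001-0, 01-11, 011-1, 1-011, 10-01, 100-1, 1001-, 11110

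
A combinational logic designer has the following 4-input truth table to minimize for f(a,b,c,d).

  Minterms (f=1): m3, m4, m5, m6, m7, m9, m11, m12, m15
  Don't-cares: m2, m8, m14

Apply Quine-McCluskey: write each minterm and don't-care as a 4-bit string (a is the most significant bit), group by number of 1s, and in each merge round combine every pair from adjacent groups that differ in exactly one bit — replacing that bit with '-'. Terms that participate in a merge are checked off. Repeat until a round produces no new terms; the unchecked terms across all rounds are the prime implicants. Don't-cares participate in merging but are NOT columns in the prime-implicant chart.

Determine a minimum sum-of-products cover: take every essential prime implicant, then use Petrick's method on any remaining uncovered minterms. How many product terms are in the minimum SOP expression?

Round 0: 0010✓ 0011✓ 0100✓ 0101✓ 0110✓ 0111✓ 1000✓ 1001✓ 1011✓ 1100✓ 1110✓ 1111✓
Round 1: -011✓ -100✓ -110✓ -111✓ 0-10✓ 0-11✓ 001-✓ 01-0✓ 01-1✓ 010-✓ 011-✓ 1-00 1-11✓ 10-1 100- 11-0✓ 111-✓
Round 2: --11 -1-0 -11- 0-1- 01--
PIs = {--11, -1-0, -11-, 0-1-, 01--, 1-00, 10-1, 100-}
Coverage chart:
  m3: --11,0-1-
  m4: -1-0,01--
  m5: 01-- ←essential
  m6: -1-0,-11-,0-1-,01--
  m7: --11,-11-,0-1-,01--
  m9: 10-1,100-
  m11: --11,10-1
  m12: -1-0,1-00
  m15: --11,-11-
Essential: 01--
Petrick residual → --11, -1-0, 10-1
Min cover (4 terms): cd + bd' + a'b + ab'd

4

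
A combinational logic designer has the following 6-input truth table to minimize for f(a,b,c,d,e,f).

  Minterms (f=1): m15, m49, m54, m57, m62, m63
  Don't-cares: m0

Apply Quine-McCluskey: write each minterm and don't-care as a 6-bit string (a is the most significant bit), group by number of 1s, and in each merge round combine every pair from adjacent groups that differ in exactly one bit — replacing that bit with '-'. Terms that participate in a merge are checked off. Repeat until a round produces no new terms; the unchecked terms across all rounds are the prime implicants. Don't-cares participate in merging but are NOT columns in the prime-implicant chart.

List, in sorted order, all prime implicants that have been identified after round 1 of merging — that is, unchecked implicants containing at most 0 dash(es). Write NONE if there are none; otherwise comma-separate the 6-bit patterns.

000000, 001111

size-2^0 implicants → 000000  001111  110001(✓)  110110(✓)  111001(✓)  111110(✓)  111111(✓)
size-2^1 implicants → 11-001  11-110  11111-
Unchecked terms (primes): 000000, 001111, 11-001, 11-110, 11111-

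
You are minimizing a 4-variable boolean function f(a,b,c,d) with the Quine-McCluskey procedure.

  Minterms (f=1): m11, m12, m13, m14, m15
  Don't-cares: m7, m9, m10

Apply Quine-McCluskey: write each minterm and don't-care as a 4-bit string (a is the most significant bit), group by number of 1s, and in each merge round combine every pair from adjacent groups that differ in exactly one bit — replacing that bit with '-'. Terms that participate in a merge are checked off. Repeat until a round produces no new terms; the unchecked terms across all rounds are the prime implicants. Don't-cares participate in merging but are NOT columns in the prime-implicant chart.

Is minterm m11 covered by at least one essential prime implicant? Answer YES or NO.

size-2^0 implicants → 0111(✓)  1001(✓)  1010(✓)  1011(✓)  1100(✓)  1101(✓)  1110(✓)  1111(✓)
size-2^1 implicants → -111  1-01(✓)  1-10(✓)  1-11(✓)  10-1(✓)  101-(✓)  11-0(✓)  11-1(✓)  110-(✓)  111-(✓)
size-2^2 implicants → 1--1  1-1-  11--
Unchecked terms (primes): -111, 1--1, 1-1-, 11--
Minterm coverage:
  m11 ⊆ 1--1,1-1-
  m12 ⊆ 11-- [E]
  m13 ⊆ 1--1,11--
  m14 ⊆ 1-1-,11--
  m15 ⊆ -111,1--1,1-1-,11--
E = {11--}

NO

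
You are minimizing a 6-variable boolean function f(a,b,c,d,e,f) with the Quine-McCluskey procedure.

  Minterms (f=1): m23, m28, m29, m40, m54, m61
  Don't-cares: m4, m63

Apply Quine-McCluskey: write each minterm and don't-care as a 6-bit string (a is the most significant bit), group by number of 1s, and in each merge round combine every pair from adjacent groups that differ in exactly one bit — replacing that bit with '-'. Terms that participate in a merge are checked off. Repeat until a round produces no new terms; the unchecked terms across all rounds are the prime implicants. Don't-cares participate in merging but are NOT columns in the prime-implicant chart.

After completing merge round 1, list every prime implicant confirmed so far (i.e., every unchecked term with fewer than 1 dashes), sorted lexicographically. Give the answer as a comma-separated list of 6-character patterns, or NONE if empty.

000100, 010111, 101000, 110110

Round 0: 000100 010111 011100✓ 011101✓ 101000 110110 111101✓ 111111✓
Round 1: -11101 01110- 1111-1
PIs = {-11101, 000100, 010111, 01110-, 101000, 110110, 1111-1}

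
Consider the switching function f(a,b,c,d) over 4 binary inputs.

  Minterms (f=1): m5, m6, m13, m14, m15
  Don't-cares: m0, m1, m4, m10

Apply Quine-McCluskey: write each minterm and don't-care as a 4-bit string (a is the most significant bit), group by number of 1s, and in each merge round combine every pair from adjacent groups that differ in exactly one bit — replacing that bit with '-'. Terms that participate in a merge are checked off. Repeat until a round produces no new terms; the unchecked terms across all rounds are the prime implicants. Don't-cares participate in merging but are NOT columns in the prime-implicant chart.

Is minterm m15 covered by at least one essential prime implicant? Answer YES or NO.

[col 0] 0000*, 0001*, 0100*, 0101*, 0110*, 1010*, 1101*, 1110*, 1111*
[col 1] -101, -110, 0-00*, 0-01*, 000-*, 01-0, 010-*, 1-10, 11-1, 111-
[col 2] 0-0-
Prime implicants: -101, -110, 0-0-, 01-0, 1-10, 11-1, 111-
PI chart (minterm → PIs covering it):
  5 | -101,0-0-
  6 | -110,01-0
  13 | -101,11-1
  14 | -110,1-10,111-
  15 | 11-1,111-
(no essential prime implicants)

NO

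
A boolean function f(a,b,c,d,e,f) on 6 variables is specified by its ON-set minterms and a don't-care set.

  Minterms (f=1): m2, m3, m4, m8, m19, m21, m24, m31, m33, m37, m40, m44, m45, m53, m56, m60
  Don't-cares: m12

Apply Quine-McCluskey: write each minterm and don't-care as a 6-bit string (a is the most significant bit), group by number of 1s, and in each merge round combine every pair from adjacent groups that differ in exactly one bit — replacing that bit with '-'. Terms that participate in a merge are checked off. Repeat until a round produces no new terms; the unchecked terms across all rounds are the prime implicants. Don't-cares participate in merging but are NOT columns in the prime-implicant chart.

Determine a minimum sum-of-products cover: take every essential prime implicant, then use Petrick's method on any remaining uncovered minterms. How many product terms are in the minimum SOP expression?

9

Round 0: 000010✓ 000011✓ 000100✓ 001000✓ 001100✓ 010011✓ 010101✓ 011000✓ 011111 100001✓ 100101✓ 101000✓ 101100✓ 101101✓ 110101✓ 111000✓ 111100✓
Round 1: -01000✓ -01100✓ -10101 -11000✓ 0-0011 0-1000✓ 00-100 00001- 001-00✓ 1-0101 1-1000✓ 1-1100✓ 10-101 100-01 101-00✓ 10110- 111-00✓
Round 2: --1000 -01-00 1-1-00
PIs = {--1000, -01-00, -10101, 0-0011, 00-100, 00001-, 011111, 1-0101, 1-1-00, 10-101, 100-01, 10110-}
Coverage chart:
  m2: 00001- ←essential
  m3: 0-0011,00001-
  m4: 00-100 ←essential
  m8: --1000,-01-00
  m19: 0-0011 ←essential
  m21: -10101 ←essential
  m24: --1000 ←essential
  m31: 011111 ←essential
  m33: 100-01 ←essential
  m37: 1-0101,10-101,100-01
  m40: --1000,-01-00,1-1-00
  m44: -01-00,1-1-00,10110-
  m45: 10-101,10110-
  m53: -10101,1-0101
  m56: --1000,1-1-00
  m60: 1-1-00 ←essential
Essential: --1000, -10101, 0-0011, 00-100, 00001-, 011111, 1-1-00, 100-01
Petrick residual → 10-101
Min cover (9 terms): cd'e'f' + bc'de'f + a'c'd'ef + a'b'de'f' + a'b'c'd'e + a'bcdef + ace'f' + ab'de'f + ab'c'e'f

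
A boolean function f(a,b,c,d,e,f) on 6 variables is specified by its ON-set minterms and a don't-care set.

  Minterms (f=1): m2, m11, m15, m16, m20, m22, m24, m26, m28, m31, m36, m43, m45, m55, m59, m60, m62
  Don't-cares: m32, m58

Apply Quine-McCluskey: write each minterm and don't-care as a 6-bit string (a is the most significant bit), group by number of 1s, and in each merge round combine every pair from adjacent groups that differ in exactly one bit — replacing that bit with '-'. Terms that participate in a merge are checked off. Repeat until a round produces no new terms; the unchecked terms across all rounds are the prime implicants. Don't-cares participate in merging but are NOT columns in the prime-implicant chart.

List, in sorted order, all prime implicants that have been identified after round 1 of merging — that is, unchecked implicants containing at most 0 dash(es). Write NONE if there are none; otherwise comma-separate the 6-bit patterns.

000010, 101101, 110111

[col 0] 000010, 001011*, 001111*, 010000*, 010100*, 010110*, 011000*, 011010*, 011100*, 011111*, 100000*, 100100*, 101011*, 101101, 110111, 111010*, 111011*, 111100*, 111110*
[col 1] -01011, -11010, -11100, 0-1111, 001-11, 01-000*, 01-100*, 010-00*, 0101-0, 011-00*, 0110-0, 1-1011, 100-00, 111-10, 11101-, 1111-0
[col 2] 01--00
Prime implicants: -01011, -11010, -11100, 0-1111, 000010, 001-11, 01--00, 0101-0, 0110-0, 1-1011, 100-00, 101101, 110111, 111-10, 11101-, 1111-0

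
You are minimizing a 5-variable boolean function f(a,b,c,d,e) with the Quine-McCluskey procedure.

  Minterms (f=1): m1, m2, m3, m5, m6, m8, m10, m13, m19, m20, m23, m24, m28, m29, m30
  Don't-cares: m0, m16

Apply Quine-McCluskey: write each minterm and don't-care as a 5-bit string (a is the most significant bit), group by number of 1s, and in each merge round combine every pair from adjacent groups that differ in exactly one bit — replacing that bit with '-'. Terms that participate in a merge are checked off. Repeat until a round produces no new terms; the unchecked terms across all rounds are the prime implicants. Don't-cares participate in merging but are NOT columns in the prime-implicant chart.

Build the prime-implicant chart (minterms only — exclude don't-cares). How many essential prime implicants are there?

5

Round 0: 00000✓ 00001✓ 00010✓ 00011✓ 00101✓ 00110✓ 01000✓ 01010✓ 01101✓ 10000✓ 10011✓ 10100✓ 10111✓ 11000✓ 11100✓ 11101✓ 11110✓
Round 1: -0000✓ -0011 -1000✓ -1101 0-000✓ 0-010✓ 0-101 00-01 00-10 000-0✓ 000-1✓ 0000-✓ 0001-✓ 010-0✓ 1-000✓ 1-100✓ 10-00✓ 10-11 11-00✓ 111-0 1110-
Round 2: --000 0-0-0 000-- 1--00
PIs = {--000, -0011, -1101, 0-0-0, 0-101, 00-01, 00-10, 000--, 1--00, 10-11, 111-0, 1110-}
Coverage chart:
  m1: 00-01,000--
  m2: 0-0-0,00-10,000--
  m3: -0011,000--
  m5: 0-101,00-01
  m6: 00-10 ←essential
  m8: --000,0-0-0
  m10: 0-0-0 ←essential
  m13: -1101,0-101
  m19: -0011,10-11
  m20: 1--00 ←essential
  m23: 10-11 ←essential
  m24: --000,1--00
  m28: 1--00,111-0,1110-
  m29: -1101,1110-
  m30: 111-0 ←essential
Essential: 0-0-0, 00-10, 1--00, 10-11, 111-0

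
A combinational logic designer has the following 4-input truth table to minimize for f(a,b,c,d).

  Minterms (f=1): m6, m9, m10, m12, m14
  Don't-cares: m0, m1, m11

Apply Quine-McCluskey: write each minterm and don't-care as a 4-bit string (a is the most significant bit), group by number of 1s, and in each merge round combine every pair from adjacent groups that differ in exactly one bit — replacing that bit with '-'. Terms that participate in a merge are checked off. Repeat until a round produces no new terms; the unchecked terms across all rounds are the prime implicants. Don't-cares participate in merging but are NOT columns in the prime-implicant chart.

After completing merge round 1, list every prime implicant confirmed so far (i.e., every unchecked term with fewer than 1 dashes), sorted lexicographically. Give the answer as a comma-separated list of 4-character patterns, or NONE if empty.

NONE

[col 0] 0000*, 0001*, 0110*, 1001*, 1010*, 1011*, 1100*, 1110*
[col 1] -001, -110, 000-, 1-10, 10-1, 101-, 11-0
Prime implicants: -001, -110, 000-, 1-10, 10-1, 101-, 11-0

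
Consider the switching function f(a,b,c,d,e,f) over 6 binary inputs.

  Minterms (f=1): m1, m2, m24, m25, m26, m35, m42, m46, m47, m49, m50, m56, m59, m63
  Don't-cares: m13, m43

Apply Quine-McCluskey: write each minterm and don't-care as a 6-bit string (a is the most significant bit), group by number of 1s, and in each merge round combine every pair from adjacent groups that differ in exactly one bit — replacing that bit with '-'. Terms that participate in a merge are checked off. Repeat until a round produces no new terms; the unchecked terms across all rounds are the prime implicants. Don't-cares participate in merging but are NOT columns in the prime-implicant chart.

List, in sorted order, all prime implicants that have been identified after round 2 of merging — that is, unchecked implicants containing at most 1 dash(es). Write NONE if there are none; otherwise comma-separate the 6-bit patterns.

size-2^0 implicants → 000001  000010  001101  011000(✓)  011001(✓)  011010(✓)  100011(✓)  101010(✓)  101011(✓)  101110(✓)  101111(✓)  110001  110010  111000(✓)  111011(✓)  111111(✓)
size-2^1 implicants → -11000  0110-0  01100-  1-1011(✓)  1-1111(✓)  10-011  101-10(✓)  101-11(✓)  10101-(✓)  10111-(✓)  111-11(✓)
size-2^2 implicants → 1-1-11  101-1-
Unchecked terms (primes): -11000, 000001, 000010, 001101, 0110-0, 01100-, 1-1-11, 10-011, 101-1-, 110001, 110010

-11000, 000001, 000010, 001101, 0110-0, 01100-, 10-011, 110001, 110010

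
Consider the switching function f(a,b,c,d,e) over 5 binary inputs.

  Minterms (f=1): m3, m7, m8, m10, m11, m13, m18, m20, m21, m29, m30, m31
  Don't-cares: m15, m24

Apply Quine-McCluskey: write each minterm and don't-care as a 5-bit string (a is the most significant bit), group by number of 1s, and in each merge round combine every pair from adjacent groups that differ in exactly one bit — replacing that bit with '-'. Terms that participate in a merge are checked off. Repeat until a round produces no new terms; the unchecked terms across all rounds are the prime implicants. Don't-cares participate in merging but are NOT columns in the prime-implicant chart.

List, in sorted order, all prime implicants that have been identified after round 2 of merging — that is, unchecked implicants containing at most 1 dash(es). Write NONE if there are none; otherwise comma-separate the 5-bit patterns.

size-2^0 implicants → 00011(✓)  00111(✓)  01000(✓)  01010(✓)  01011(✓)  01101(✓)  01111(✓)  10010  10100(✓)  10101(✓)  11000(✓)  11101(✓)  11110(✓)  11111(✓)
size-2^1 implicants → -1000  -1101(✓)  -1111(✓)  0-011(✓)  0-111(✓)  00-11(✓)  01-11(✓)  010-0  0101-  011-1(✓)  1-101  1010-  111-1(✓)  1111-
size-2^2 implicants → -11-1  0--11
Unchecked terms (primes): -1000, -11-1, 0--11, 010-0, 0101-, 1-101, 10010, 1010-, 1111-

-1000, 010-0, 0101-, 1-101, 10010, 1010-, 1111-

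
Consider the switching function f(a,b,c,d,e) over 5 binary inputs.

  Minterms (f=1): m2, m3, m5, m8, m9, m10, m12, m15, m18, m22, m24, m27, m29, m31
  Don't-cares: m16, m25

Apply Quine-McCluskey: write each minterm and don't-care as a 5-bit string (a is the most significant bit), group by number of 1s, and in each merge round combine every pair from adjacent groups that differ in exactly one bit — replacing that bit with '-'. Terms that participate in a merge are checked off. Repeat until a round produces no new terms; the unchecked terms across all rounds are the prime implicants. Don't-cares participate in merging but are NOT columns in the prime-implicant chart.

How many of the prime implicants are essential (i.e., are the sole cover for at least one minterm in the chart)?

7

Round 0: 00010✓ 00011✓ 00101 01000✓ 01001✓ 01010✓ 01100✓ 01111✓ 10000✓ 10010✓ 10110✓ 11000✓ 11001✓ 11011✓ 11101✓ 11111✓
Round 1: -0010 -1000✓ -1001✓ -1111 0-010 0001- 01-00 010-0 0100-✓ 1-000 10-10 100-0 11-01✓ 11-11✓ 110-1✓ 1100-✓ 111-1✓
Round 2: -100- 11--1
PIs = {-0010, -100-, -1111, 0-010, 0001-, 00101, 01-00, 010-0, 1-000, 10-10, 100-0, 11--1}
Coverage chart:
  m2: -0010,0-010,0001-
  m3: 0001- ←essential
  m5: 00101 ←essential
  m8: -100-,01-00,010-0
  m9: -100- ←essential
  m10: 0-010,010-0
  m12: 01-00 ←essential
  m15: -1111 ←essential
  m18: -0010,10-10,100-0
  m22: 10-10 ←essential
  m24: -100-,1-000
  m27: 11--1 ←essential
  m29: 11--1 ←essential
  m31: -1111,11--1
Essential: -100-, -1111, 0001-, 00101, 01-00, 10-10, 11--1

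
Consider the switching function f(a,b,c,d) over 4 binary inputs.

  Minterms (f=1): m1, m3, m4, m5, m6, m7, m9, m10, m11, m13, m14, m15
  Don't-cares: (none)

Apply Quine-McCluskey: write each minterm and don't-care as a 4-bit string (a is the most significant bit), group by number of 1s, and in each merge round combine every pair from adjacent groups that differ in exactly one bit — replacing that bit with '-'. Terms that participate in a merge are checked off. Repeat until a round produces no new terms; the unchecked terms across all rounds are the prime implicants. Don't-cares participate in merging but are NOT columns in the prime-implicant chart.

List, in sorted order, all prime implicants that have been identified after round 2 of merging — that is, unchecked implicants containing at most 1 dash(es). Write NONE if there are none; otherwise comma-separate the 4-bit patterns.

Round 0: 0001✓ 0011✓ 0100✓ 0101✓ 0110✓ 0111✓ 1001✓ 1010✓ 1011✓ 1101✓ 1110✓ 1111✓
Round 1: -001✓ -011✓ -101✓ -110✓ -111✓ 0-01✓ 0-11✓ 00-1✓ 01-0✓ 01-1✓ 010-✓ 011-✓ 1-01✓ 1-10✓ 1-11✓ 10-1✓ 101-✓ 11-1✓ 111-✓
Round 2: --01✓ --11✓ -0-1✓ -1-1✓ -11- 0--1✓ 01-- 1--1✓ 1-1-
Round 3: ---1
PIs = {---1, -11-, 01--, 1-1-}

NONE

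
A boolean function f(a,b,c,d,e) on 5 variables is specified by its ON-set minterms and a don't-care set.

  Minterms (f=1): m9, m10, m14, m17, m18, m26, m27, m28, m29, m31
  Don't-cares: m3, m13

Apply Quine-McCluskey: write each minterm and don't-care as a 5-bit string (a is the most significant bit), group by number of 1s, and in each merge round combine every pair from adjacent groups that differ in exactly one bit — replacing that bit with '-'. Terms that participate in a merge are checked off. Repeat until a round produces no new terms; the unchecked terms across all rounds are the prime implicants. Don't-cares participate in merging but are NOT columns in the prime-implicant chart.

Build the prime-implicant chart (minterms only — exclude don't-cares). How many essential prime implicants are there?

size-2^0 implicants → 00011  01001(✓)  01010(✓)  01101(✓)  01110(✓)  10001  10010(✓)  11010(✓)  11011(✓)  11100(✓)  11101(✓)  11111(✓)
size-2^1 implicants → -1010  -1101  01-01  01-10  1-010  11-11  1101-  111-1  1110-
Unchecked terms (primes): -1010, -1101, 00011, 01-01, 01-10, 1-010, 10001, 11-11, 1101-, 111-1, 1110-
Minterm coverage:
  m9 ⊆ 01-01 [E]
  m10 ⊆ -1010,01-10
  m14 ⊆ 01-10 [E]
  m17 ⊆ 10001 [E]
  m18 ⊆ 1-010 [E]
  m26 ⊆ -1010,1-010,1101-
  m27 ⊆ 11-11,1101-
  m28 ⊆ 1110- [E]
  m29 ⊆ -1101,111-1,1110-
  m31 ⊆ 11-11,111-1
E = {01-01, 01-10, 1-010, 10001, 1110-}

5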